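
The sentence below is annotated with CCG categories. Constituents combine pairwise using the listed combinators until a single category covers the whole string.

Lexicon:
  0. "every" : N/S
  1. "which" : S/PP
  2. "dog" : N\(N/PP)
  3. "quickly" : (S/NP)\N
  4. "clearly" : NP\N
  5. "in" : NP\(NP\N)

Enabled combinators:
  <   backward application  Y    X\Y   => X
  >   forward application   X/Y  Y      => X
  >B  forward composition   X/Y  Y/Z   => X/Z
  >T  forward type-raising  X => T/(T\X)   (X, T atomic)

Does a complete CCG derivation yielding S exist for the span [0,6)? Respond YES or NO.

[0,6] S   >
  [0,4] S/NP   <
    [0,3] N   <
      [0,2] N/PP   >B
        [0,1] "every" : N/S
        [1,2] "which" : S/PP
      [2,3] "dog" : N\(N/PP)
    [3,4] "quickly" : (S/NP)\N
  [4,6] NP   <
    [4,5] "clearly" : NP\N
    [5,6] "in" : NP\(NP\N)

YES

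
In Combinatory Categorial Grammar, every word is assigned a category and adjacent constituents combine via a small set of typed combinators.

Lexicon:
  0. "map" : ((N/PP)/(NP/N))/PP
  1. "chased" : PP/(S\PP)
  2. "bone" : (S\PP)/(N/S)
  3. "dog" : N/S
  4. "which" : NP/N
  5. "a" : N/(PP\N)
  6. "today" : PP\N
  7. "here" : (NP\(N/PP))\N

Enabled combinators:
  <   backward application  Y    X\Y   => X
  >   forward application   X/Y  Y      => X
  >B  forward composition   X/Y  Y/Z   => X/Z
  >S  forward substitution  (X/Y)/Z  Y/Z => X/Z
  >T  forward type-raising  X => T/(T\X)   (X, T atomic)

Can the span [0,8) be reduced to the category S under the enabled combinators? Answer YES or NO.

((N/PP)/(NP/N))/PP PP/(S\PP) (S\PP)/(N/S) N/S NP/N N/(PP\N) PP\N (NP\(N/PP))\N
CKY chart[0,8] = {N/(N\NP), NP, NP/(NP\NP), PP/(PP\NP), S/(S\NP)}; S ∉ chart

NO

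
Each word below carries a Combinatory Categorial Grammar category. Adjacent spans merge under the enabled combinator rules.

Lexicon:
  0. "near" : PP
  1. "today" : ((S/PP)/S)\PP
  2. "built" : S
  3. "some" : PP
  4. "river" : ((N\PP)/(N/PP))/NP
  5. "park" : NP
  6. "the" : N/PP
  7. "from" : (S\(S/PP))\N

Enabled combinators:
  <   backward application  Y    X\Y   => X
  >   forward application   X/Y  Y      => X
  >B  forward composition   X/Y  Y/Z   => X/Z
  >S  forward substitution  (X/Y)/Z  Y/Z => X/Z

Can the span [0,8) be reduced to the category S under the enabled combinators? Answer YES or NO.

[0,8] S   <
  [0,3] S/PP   >
    [0,2] (S/PP)/S   <
      [0,1] "near" : PP
      [1,2] "today" : ((S/PP)/S)\PP
    [2,3] "built" : S
  [3,8] S\(S/PP)   <
    [3,7] N   <
      [3,4] "some" : PP
      [4,7] N\PP   >
        [4,6] (N\PP)/(N/PP)   >
          [4,5] "river" : ((N\PP)/(N/PP))/NP
          [5,6] "park" : NP
        [6,7] "the" : N/PP
    [7,8] "from" : (S\(S/PP))\N

YES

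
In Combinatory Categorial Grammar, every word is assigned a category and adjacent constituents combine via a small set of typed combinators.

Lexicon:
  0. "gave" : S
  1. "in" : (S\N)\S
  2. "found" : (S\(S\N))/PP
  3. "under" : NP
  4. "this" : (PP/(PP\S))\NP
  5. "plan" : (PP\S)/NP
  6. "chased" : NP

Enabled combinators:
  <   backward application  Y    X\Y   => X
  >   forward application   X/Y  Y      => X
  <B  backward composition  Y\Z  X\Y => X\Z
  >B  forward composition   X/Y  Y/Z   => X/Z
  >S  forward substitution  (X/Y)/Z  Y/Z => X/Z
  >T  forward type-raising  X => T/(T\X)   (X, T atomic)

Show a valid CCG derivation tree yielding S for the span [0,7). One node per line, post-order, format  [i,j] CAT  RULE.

[0,7] S   <
  [0,2] S\N   <
    [0,1] "gave" : S
    [1,2] "in" : (S\N)\S
  [2,7] S\(S\N)   >
    [2,3] "found" : (S\(S\N))/PP
    [3,7] PP   >
      [3,5] PP/(PP\S)   <
        [3,4] "under" : NP
        [4,5] "this" : (PP/(PP\S))\NP
      [5,7] PP\S   >
        [5,6] "plan" : (PP\S)/NP
        [6,7] "chased" : NP

[0,1] S  lex  "gave"
[1,2] (S\N)\S  lex  "in"
[0,2] S\N  <  k=1
[2,3] (S\(S\N))/PP  lex  "found"
[3,4] NP  lex  "under"
[4,5] (PP/(PP\S))\NP  lex  "this"
[3,5] PP/(PP\S)  <  k=4
[5,6] (PP\S)/NP  lex  "plan"
[6,7] NP  lex  "chased"
[5,7] PP\S  >  k=6
[3,7] PP  >  k=5
[2,7] S\(S\N)  >  k=3
[0,7] S  <  k=2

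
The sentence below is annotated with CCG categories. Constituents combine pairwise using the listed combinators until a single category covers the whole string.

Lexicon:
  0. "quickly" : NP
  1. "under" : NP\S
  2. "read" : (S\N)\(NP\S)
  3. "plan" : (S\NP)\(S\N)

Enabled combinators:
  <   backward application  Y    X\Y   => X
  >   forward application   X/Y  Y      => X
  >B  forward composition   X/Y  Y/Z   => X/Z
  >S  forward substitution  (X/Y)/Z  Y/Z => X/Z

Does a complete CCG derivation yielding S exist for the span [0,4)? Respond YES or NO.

YES

[0,4] S   <
  [0,1] "quickly" : NP
  [1,4] S\NP   <
    [1,3] S\N   <
      [1,2] "under" : NP\S
      [2,3] "read" : (S\N)\(NP\S)
    [3,4] "plan" : (S\NP)\(S\N)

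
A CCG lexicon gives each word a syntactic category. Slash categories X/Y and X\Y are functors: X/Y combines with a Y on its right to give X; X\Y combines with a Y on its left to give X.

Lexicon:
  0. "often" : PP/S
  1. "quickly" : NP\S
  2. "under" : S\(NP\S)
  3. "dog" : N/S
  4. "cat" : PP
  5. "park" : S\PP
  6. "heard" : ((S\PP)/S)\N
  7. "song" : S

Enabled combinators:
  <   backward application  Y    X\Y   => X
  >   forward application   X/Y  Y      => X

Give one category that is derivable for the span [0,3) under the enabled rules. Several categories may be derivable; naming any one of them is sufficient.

[0,8] S   <
  [0,3] PP   >
    [0,1] "often" : PP/S
    [1,3] S   <
      [1,2] "quickly" : NP\S
      [2,3] "under" : S\(NP\S)
  [3,8] S\PP   >
    [3,7] (S\PP)/S   <
      [3,6] N   >
        [3,4] "dog" : N/S
        [4,6] S   <
          [4,5] "cat" : PP
          [5,6] "park" : S\PP
      [6,7] "heard" : ((S\PP)/S)\N
    [7,8] "song" : S

PP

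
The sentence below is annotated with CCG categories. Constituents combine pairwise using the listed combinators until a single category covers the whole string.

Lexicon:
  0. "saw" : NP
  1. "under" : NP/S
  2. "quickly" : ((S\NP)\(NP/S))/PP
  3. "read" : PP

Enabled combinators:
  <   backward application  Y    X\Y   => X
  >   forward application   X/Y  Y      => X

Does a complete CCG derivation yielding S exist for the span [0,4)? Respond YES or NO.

YES

[0,4] S   <
  [0,1] "saw" : NP
  [1,4] S\NP   <
    [1,2] "under" : NP/S
    [2,4] (S\NP)\(NP/S)   >
      [2,3] "quickly" : ((S\NP)\(NP/S))/PP
      [3,4] "read" : PP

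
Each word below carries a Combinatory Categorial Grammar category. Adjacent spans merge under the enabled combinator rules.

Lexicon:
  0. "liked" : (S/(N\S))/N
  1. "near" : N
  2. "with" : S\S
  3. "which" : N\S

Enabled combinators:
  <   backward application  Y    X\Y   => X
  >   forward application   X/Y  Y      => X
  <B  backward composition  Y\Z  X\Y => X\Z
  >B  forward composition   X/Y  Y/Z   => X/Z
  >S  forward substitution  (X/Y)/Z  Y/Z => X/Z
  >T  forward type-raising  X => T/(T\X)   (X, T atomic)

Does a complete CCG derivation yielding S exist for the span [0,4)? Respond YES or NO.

YES

[0,4] S   >
  [0,2] S/(N\S)   >
    [0,1] "liked" : (S/(N\S))/N
    [1,2] "near" : N
  [2,4] N\S   <B
    [2,3] "with" : S\S
    [3,4] "which" : N\S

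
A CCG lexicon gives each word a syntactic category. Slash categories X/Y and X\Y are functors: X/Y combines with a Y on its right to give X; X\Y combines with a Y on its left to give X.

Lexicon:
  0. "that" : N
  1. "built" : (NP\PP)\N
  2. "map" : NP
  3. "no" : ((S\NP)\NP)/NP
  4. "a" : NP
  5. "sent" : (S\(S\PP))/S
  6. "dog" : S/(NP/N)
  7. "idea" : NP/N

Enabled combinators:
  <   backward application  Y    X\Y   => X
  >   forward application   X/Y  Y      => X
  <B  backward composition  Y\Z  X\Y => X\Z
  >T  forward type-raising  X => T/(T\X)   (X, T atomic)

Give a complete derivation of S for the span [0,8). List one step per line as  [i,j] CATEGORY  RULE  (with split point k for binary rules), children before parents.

[0,8] S   <
  [0,5] S\PP   <B
    [0,2] NP\PP   <
      [0,1] "that" : N
      [1,2] "built" : (NP\PP)\N
    [2,5] S\NP   <
      [2,3] "map" : NP
      [3,5] (S\NP)\NP   >
        [3,4] "no" : ((S\NP)\NP)/NP
        [4,5] "a" : NP
  [5,8] S\(S\PP)   >
    [5,6] "sent" : (S\(S\PP))/S
    [6,8] S   >
      [6,7] "dog" : S/(NP/N)
      [7,8] "idea" : NP/N

[0,1] N  lex  "that"
[1,2] (NP\PP)\N  lex  "built"
[0,2] NP\PP  <  k=1
[2,3] NP  lex  "map"
[3,4] ((S\NP)\NP)/NP  lex  "no"
[4,5] NP  lex  "a"
[3,5] (S\NP)\NP  >  k=4
[2,5] S\NP  <  k=3
[0,5] S\PP  <B  k=2
[5,6] (S\(S\PP))/S  lex  "sent"
[6,7] S/(NP/N)  lex  "dog"
[7,8] NP/N  lex  "idea"
[6,8] S  >  k=7
[5,8] S\(S\PP)  >  k=6
[0,8] S  <  k=5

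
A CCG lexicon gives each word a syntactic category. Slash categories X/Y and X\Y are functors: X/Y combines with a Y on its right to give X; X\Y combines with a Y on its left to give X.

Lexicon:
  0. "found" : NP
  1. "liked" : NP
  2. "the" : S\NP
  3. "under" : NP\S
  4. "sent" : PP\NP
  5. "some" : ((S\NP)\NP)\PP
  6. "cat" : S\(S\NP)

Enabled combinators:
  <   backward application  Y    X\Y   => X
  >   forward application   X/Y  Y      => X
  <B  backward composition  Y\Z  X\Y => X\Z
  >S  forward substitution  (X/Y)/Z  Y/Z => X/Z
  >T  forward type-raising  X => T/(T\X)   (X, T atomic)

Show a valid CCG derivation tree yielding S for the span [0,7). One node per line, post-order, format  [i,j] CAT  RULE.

[0,7] S   <
  [0,6] S\NP   <
    [0,1] "found" : NP
    [1,6] (S\NP)\NP   <
      [1,5] PP   <
        [1,2] "liked" : NP
        [2,5] PP\NP   <B
          [2,3] "the" : S\NP
          [3,5] PP\S   <B
            [3,4] "under" : NP\S
            [4,5] "sent" : PP\NP
      [5,6] "some" : ((S\NP)\NP)\PP
  [6,7] "cat" : S\(S\NP)

[0,1] NP  lex  "found"
[1,2] NP  lex  "liked"
[2,3] S\NP  lex  "the"
[3,4] NP\S  lex  "under"
[4,5] PP\NP  lex  "sent"
[3,5] PP\S  <B  k=4
[2,5] PP\NP  <B  k=3
[1,5] PP  <  k=2
[5,6] ((S\NP)\NP)\PP  lex  "some"
[1,6] (S\NP)\NP  <  k=5
[0,6] S\NP  <  k=1
[6,7] S\(S\NP)  lex  "cat"
[0,7] S  <  k=6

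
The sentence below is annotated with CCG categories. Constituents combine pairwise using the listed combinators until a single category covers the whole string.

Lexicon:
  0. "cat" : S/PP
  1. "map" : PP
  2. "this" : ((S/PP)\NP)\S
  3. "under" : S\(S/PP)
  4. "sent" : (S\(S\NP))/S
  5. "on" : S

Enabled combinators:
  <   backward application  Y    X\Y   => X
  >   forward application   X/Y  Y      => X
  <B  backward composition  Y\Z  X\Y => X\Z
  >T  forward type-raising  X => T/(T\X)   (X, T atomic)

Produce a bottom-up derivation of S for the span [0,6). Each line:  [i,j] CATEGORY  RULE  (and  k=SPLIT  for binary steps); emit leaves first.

[0,1] S/PP  lex  "cat"
[1,2] PP  lex  "map"
[0,2] S  >  k=1
[2,3] ((S/PP)\NP)\S  lex  "this"
[0,3] (S/PP)\NP  <  k=2
[3,4] S\(S/PP)  lex  "under"
[0,4] S\NP  <B  k=3
[4,5] (S\(S\NP))/S  lex  "sent"
[5,6] S  lex  "on"
[4,6] S\(S\NP)  >  k=5
[0,6] S  <  k=4

[0,6] S   <
  [0,4] S\NP   <B
    [0,3] (S/PP)\NP   <
      [0,2] S   >
        [0,1] "cat" : S/PP
        [1,2] "map" : PP
      [2,3] "this" : ((S/PP)\NP)\S
    [3,4] "under" : S\(S/PP)
  [4,6] S\(S\NP)   >
    [4,5] "sent" : (S\(S\NP))/S
    [5,6] "on" : S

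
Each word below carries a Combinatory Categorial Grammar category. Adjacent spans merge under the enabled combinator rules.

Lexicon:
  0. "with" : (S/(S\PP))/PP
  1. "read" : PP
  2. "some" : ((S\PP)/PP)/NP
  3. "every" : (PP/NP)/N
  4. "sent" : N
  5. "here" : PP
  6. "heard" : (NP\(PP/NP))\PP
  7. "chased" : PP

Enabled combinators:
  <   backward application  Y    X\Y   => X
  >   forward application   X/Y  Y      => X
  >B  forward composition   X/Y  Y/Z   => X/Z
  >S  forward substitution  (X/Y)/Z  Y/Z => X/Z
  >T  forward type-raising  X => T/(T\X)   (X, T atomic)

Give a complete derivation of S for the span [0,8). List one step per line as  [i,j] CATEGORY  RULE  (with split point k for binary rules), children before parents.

[0,8] S   >
  [0,2] S/(S\PP)   >
    [0,1] "with" : (S/(S\PP))/PP
    [1,2] "read" : PP
  [2,8] S\PP   >
    [2,7] (S\PP)/PP   >
      [2,3] "some" : ((S\PP)/PP)/NP
      [3,7] NP   <
        [3,5] PP/NP   >
          [3,4] "every" : (PP/NP)/N
          [4,5] "sent" : N
        [5,7] NP\(PP/NP)   <
          [5,6] "here" : PP
          [6,7] "heard" : (NP\(PP/NP))\PP
    [7,8] "chased" : PP

[0,1] (S/(S\PP))/PP  lex  "with"
[1,2] PP  lex  "read"
[0,2] S/(S\PP)  >  k=1
[2,3] ((S\PP)/PP)/NP  lex  "some"
[3,4] (PP/NP)/N  lex  "every"
[4,5] N  lex  "sent"
[3,5] PP/NP  >  k=4
[5,6] PP  lex  "here"
[6,7] (NP\(PP/NP))\PP  lex  "heard"
[5,7] NP\(PP/NP)  <  k=6
[3,7] NP  <  k=5
[2,7] (S\PP)/PP  >  k=3
[7,8] PP  lex  "chased"
[2,8] S\PP  >  k=7
[0,8] S  >  k=2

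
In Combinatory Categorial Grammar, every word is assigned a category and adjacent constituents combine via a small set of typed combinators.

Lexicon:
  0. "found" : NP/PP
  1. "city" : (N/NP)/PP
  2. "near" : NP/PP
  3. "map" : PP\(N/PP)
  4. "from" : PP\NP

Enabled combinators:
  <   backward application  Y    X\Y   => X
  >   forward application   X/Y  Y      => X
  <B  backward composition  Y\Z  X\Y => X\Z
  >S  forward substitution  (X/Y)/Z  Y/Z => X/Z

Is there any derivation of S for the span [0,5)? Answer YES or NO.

NO

NP/PP (N/NP)/PP NP/PP PP\(N/PP) PP\NP
CKY chart[0,5] = {PP}; S ∉ chart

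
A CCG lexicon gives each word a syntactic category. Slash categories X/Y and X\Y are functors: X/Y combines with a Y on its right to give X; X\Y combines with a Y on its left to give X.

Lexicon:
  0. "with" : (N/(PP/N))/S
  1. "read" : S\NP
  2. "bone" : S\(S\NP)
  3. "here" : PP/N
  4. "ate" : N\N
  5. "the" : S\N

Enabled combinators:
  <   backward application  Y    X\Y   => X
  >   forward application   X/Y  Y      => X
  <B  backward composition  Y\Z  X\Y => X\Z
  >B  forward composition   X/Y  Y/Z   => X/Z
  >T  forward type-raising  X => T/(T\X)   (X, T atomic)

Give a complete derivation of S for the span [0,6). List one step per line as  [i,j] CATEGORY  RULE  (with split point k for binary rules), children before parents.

[0,6] S   <
  [0,4] N   >
    [0,3] N/(PP/N)   >
      [0,1] "with" : (N/(PP/N))/S
      [1,3] S   <
        [1,2] "read" : S\NP
        [2,3] "bone" : S\(S\NP)
    [3,4] "here" : PP/N
  [4,6] S\N   <B
    [4,5] "ate" : N\N
    [5,6] "the" : S\N

[0,1] (N/(PP/N))/S  lex  "with"
[1,2] S\NP  lex  "read"
[2,3] S\(S\NP)  lex  "bone"
[1,3] S  <  k=2
[0,3] N/(PP/N)  >  k=1
[3,4] PP/N  lex  "here"
[0,4] N  >  k=3
[4,5] N\N  lex  "ate"
[5,6] S\N  lex  "the"
[4,6] S\N  <B  k=5
[0,6] S  <  k=4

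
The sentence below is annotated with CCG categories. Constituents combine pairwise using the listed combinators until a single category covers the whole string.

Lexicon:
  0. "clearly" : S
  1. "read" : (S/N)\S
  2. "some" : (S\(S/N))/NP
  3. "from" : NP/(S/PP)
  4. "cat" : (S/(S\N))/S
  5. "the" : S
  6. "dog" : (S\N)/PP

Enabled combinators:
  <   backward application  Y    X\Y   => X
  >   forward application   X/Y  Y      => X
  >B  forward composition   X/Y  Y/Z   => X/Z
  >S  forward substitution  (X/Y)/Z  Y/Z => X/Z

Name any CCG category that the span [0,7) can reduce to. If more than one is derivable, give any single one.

S

[0,7] S   <
  [0,2] S/N   <
    [0,1] "clearly" : S
    [1,2] "read" : (S/N)\S
  [2,7] S\(S/N)   >
    [2,3] "some" : (S\(S/N))/NP
    [3,7] NP   >
      [3,4] "from" : NP/(S/PP)
      [4,7] S/PP   >B
        [4,6] S/(S\N)   >
          [4,5] "cat" : (S/(S\N))/S
          [5,6] "the" : S
        [6,7] "dog" : (S\N)/PP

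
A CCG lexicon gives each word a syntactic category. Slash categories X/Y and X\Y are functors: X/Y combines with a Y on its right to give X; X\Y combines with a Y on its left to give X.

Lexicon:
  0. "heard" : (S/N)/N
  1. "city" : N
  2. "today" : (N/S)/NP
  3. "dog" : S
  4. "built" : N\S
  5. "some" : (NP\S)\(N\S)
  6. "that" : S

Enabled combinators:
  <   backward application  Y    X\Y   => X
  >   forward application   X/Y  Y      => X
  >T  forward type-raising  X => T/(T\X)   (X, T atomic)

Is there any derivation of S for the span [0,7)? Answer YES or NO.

YES

[0,7] S   >
  [0,2] S/N   >
    [0,1] "heard" : (S/N)/N
    [1,2] "city" : N
  [2,7] N   >
    [2,6] N/S   >
      [2,3] "today" : (N/S)/NP
      [3,6] NP   >
        [3,4] NP/(NP\S)   >T
          [3,4] "dog" : S
        [4,6] NP\S   <
          [4,5] "built" : N\S
          [5,6] "some" : (NP\S)\(N\S)
    [6,7] "that" : S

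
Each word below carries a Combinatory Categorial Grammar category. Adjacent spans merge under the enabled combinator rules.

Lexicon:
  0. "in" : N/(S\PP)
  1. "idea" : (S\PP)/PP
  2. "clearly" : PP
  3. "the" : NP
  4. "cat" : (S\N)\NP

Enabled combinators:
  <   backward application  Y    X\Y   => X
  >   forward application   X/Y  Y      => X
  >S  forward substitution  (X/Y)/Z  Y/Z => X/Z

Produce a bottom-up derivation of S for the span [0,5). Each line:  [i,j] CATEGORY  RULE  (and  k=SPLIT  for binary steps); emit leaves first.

[0,1] N/(S\PP)  lex  "in"
[1,2] (S\PP)/PP  lex  "idea"
[2,3] PP  lex  "clearly"
[1,3] S\PP  >  k=2
[0,3] N  >  k=1
[3,4] NP  lex  "the"
[4,5] (S\N)\NP  lex  "cat"
[3,5] S\N  <  k=4
[0,5] S  <  k=3

[0,5] S   <
  [0,3] N   >
    [0,1] "in" : N/(S\PP)
    [1,3] S\PP   >
      [1,2] "idea" : (S\PP)/PP
      [2,3] "clearly" : PP
  [3,5] S\N   <
    [3,4] "the" : NP
    [4,5] "cat" : (S\N)\NP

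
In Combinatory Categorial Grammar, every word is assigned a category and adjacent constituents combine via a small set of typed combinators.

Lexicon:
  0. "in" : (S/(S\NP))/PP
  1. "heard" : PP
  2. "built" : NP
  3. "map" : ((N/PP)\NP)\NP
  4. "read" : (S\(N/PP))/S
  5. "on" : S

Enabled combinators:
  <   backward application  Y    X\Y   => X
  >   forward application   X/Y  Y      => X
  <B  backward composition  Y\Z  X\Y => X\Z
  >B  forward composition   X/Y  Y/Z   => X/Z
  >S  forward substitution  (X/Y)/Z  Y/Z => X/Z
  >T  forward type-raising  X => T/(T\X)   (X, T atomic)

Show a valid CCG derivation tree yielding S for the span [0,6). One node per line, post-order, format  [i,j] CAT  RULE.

[0,6] S   >
  [0,2] S/(S\NP)   >
    [0,1] "in" : (S/(S\NP))/PP
    [1,2] "heard" : PP
  [2,6] S\NP   <B
    [2,4] (N/PP)\NP   <
      [2,3] "built" : NP
      [3,4] "map" : ((N/PP)\NP)\NP
    [4,6] S\(N/PP)   >
      [4,5] "read" : (S\(N/PP))/S
      [5,6] "on" : S

[0,1] (S/(S\NP))/PP  lex  "in"
[1,2] PP  lex  "heard"
[0,2] S/(S\NP)  >  k=1
[2,3] NP  lex  "built"
[3,4] ((N/PP)\NP)\NP  lex  "map"
[2,4] (N/PP)\NP  <  k=3
[4,5] (S\(N/PP))/S  lex  "read"
[5,6] S  lex  "on"
[4,6] S\(N/PP)  >  k=5
[2,6] S\NP  <B  k=4
[0,6] S  >  k=2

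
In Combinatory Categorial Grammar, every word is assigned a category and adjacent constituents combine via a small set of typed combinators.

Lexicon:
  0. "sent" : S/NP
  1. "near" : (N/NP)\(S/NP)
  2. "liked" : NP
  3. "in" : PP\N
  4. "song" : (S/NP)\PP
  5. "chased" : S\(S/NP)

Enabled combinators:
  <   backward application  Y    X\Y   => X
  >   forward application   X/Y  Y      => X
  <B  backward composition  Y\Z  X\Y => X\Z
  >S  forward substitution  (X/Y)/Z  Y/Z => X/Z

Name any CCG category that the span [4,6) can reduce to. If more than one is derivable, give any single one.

[0,6] S   <
  [0,4] PP   <
    [0,3] N   >
      [0,2] N/NP   <
        [0,1] "sent" : S/NP
        [1,2] "near" : (N/NP)\(S/NP)
      [2,3] "liked" : NP
    [3,4] "in" : PP\N
  [4,6] S\PP   <B
    [4,5] "song" : (S/NP)\PP
    [5,6] "chased" : S\(S/NP)

S\PP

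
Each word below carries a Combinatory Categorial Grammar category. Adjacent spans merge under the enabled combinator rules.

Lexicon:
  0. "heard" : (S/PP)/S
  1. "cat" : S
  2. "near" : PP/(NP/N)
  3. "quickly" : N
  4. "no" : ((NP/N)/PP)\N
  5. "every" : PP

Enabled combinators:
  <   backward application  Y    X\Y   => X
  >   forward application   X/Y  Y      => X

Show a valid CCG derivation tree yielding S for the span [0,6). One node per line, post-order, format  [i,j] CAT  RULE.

[0,1] (S/PP)/S  lex  "heard"
[1,2] S  lex  "cat"
[0,2] S/PP  >  k=1
[2,3] PP/(NP/N)  lex  "near"
[3,4] N  lex  "quickly"
[4,5] ((NP/N)/PP)\N  lex  "no"
[3,5] (NP/N)/PP  <  k=4
[5,6] PP  lex  "every"
[3,6] NP/N  >  k=5
[2,6] PP  >  k=3
[0,6] S  >  k=2

[0,6] S   >
  [0,2] S/PP   >
    [0,1] "heard" : (S/PP)/S
    [1,2] "cat" : S
  [2,6] PP   >
    [2,3] "near" : PP/(NP/N)
    [3,6] NP/N   >
      [3,5] (NP/N)/PP   <
        [3,4] "quickly" : N
        [4,5] "no" : ((NP/N)/PP)\N
      [5,6] "every" : PP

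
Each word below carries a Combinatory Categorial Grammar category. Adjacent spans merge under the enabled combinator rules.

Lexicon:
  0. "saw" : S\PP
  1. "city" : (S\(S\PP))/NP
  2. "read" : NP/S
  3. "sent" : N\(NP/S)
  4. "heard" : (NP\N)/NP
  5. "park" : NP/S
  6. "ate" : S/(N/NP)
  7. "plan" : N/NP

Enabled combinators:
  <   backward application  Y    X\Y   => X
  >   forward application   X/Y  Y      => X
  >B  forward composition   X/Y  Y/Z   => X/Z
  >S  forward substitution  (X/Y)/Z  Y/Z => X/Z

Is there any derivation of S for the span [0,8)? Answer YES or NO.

YES

[0,8] S   <
  [0,1] "saw" : S\PP
  [1,8] S\(S\PP)   >
    [1,2] "city" : (S\(S\PP))/NP
    [2,8] NP   <
      [2,4] N   <
        [2,3] "read" : NP/S
        [3,4] "sent" : N\(NP/S)
      [4,8] NP\N   >
        [4,5] "heard" : (NP\N)/NP
        [5,8] NP   >
          [5,6] "park" : NP/S
          [6,8] S   >
            [6,7] "ate" : S/(N/NP)
            [7,8] "plan" : N/NP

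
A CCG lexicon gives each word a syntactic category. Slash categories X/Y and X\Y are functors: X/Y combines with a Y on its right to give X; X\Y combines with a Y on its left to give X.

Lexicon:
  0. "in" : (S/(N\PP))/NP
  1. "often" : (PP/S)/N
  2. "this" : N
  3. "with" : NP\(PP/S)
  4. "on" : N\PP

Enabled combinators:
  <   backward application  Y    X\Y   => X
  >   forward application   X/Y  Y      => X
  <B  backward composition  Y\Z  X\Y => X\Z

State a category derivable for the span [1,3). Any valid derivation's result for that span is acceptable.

[0,5] S   >
  [0,4] S/(N\PP)   >
    [0,1] "in" : (S/(N\PP))/NP
    [1,4] NP   <
      [1,3] PP/S   >
        [1,2] "often" : (PP/S)/N
        [2,3] "this" : N
      [3,4] "with" : NP\(PP/S)
  [4,5] "on" : N\PP

PP/S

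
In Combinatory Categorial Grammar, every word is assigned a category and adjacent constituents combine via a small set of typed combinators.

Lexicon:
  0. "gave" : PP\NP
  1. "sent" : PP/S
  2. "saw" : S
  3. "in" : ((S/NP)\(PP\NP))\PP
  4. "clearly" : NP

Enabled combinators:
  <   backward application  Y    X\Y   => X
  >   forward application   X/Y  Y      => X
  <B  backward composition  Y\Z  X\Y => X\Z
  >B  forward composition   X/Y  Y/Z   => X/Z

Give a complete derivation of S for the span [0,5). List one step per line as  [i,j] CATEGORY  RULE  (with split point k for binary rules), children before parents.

[0,5] S   >
  [0,4] S/NP   <
    [0,1] "gave" : PP\NP
    [1,4] (S/NP)\(PP\NP)   <
      [1,3] PP   >
        [1,2] "sent" : PP/S
        [2,3] "saw" : S
      [3,4] "in" : ((S/NP)\(PP\NP))\PP
  [4,5] "clearly" : NP

[0,1] PP\NP  lex  "gave"
[1,2] PP/S  lex  "sent"
[2,3] S  lex  "saw"
[1,3] PP  >  k=2
[3,4] ((S/NP)\(PP\NP))\PP  lex  "in"
[1,4] (S/NP)\(PP\NP)  <  k=3
[0,4] S/NP  <  k=1
[4,5] NP  lex  "clearly"
[0,5] S  >  k=4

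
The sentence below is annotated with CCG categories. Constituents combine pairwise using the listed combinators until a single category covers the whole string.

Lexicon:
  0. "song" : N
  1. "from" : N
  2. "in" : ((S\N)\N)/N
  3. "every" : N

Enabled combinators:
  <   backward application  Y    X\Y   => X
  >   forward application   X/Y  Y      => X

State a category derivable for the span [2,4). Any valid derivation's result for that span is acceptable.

(S\N)\N

[0,4] S   <
  [0,1] "song" : N
  [1,4] S\N   <
    [1,2] "from" : N
    [2,4] (S\N)\N   >
      [2,3] "in" : ((S\N)\N)/N
      [3,4] "every" : N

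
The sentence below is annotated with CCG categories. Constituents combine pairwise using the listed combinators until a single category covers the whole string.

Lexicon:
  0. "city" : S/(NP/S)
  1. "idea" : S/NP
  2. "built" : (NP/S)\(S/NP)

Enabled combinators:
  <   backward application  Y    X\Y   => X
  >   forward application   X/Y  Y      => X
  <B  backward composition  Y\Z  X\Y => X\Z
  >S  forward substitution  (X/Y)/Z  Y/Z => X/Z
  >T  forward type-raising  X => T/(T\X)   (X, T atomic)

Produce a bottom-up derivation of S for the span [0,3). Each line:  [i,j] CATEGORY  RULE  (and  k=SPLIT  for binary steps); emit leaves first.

[0,1] S/(NP/S)  lex  "city"
[1,2] S/NP  lex  "idea"
[2,3] (NP/S)\(S/NP)  lex  "built"
[1,3] NP/S  <  k=2
[0,3] S  >  k=1

[0,3] S   >
  [0,1] "city" : S/(NP/S)
  [1,3] NP/S   <
    [1,2] "idea" : S/NP
    [2,3] "built" : (NP/S)\(S/NP)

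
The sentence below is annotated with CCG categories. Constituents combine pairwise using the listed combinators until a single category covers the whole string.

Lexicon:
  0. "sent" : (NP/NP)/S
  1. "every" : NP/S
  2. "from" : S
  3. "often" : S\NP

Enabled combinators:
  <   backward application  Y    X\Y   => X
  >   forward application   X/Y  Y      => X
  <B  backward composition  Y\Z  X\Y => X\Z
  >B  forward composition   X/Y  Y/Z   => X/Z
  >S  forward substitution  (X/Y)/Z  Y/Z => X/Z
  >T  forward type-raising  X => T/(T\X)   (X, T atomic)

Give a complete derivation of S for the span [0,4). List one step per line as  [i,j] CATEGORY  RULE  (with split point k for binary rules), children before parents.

[0,1] (NP/NP)/S  lex  "sent"
[1,2] NP/S  lex  "every"
[0,2] NP/S  >S  k=1
[2,3] S  lex  "from"
[0,3] NP  >  k=2
[3,4] S\NP  lex  "often"
[0,4] S  <  k=3

[0,4] S   <
  [0,3] NP   >
    [0,2] NP/S   >S
      [0,1] "sent" : (NP/NP)/S
      [1,2] "every" : NP/S
    [2,3] "from" : S
  [3,4] "often" : S\NP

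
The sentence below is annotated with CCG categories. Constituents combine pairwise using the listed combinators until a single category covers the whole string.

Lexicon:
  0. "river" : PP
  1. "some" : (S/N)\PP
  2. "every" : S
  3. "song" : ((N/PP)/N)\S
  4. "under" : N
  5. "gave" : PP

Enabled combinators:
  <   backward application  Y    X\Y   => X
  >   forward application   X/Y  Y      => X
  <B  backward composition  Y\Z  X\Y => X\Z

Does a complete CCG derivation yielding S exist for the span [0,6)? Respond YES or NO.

YES

[0,6] S   >
  [0,2] S/N   <
    [0,1] "river" : PP
    [1,2] "some" : (S/N)\PP
  [2,6] N   >
    [2,5] N/PP   >
      [2,4] (N/PP)/N   <
        [2,3] "every" : S
        [3,4] "song" : ((N/PP)/N)\S
      [4,5] "under" : N
    [5,6] "gave" : PP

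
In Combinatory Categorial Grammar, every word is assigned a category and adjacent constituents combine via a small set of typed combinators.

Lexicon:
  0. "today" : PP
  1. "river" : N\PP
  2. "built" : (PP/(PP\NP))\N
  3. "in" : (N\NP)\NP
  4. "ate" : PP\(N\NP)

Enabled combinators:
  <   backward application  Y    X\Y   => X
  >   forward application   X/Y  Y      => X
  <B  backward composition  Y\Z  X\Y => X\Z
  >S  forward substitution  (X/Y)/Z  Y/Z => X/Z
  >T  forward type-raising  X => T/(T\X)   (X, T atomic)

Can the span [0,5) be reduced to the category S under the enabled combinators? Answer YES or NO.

PP N\PP (PP/(PP\NP))\N (N\NP)\NP PP\(N\NP)
CKY chart[0,5] = {N/(N\PP), NP/(NP\PP), PP, PP/(PP\PP), S/(S\PP)}; S ∉ chart

NO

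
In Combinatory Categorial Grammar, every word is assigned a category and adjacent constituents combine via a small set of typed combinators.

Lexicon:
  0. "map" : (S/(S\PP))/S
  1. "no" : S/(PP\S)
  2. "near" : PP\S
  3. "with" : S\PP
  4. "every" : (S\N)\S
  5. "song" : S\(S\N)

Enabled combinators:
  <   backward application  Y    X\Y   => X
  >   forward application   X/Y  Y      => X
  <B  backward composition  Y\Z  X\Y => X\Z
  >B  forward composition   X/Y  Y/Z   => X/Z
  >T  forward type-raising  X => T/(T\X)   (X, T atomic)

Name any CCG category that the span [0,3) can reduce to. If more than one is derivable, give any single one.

[0,6] S   <
  [0,5] S\N   <
    [0,4] S   >
      [0,3] S/(S\PP)   >
        [0,1] "map" : (S/(S\PP))/S
        [1,3] S   >
          [1,2] "no" : S/(PP\S)
          [2,3] "near" : PP\S
      [3,4] "with" : S\PP
    [4,5] "every" : (S\N)\S
  [5,6] "song" : S\(S\N)

S/(S\PP)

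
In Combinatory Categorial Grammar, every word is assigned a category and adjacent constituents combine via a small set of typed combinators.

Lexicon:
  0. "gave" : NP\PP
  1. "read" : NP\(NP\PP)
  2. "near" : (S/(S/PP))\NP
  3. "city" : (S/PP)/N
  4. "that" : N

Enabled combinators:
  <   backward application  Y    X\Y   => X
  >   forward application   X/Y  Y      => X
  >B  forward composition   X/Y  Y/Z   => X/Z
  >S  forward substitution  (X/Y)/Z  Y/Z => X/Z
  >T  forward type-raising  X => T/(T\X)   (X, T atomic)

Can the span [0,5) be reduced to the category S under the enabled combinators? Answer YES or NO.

YES

[0,5] S   >
  [0,4] S/N   >B
    [0,3] S/(S/PP)   <
      [0,2] NP   <
        [0,1] "gave" : NP\PP
        [1,2] "read" : NP\(NP\PP)
      [2,3] "near" : (S/(S/PP))\NP
    [3,4] "city" : (S/PP)/N
  [4,5] "that" : N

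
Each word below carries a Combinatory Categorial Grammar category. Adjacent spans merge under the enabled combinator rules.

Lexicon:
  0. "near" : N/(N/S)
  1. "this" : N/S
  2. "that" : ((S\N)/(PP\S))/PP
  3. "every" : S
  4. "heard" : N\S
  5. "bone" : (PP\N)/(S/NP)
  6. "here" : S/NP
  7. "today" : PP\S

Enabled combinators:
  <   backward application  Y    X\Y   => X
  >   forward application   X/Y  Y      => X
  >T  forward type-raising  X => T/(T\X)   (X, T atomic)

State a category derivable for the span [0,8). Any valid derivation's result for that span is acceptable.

[0,8] S   <
  [0,2] N   >
    [0,1] "near" : N/(N/S)
    [1,2] "this" : N/S
  [2,8] S\N   >
    [2,7] (S\N)/(PP\S)   >
      [2,3] "that" : ((S\N)/(PP\S))/PP
      [3,7] PP   <
        [3,5] N   >
          [3,4] N/(N\S)   >T
            [3,4] "every" : S
          [4,5] "heard" : N\S
        [5,7] PP\N   >
          [5,6] "bone" : (PP\N)/(S/NP)
          [6,7] "here" : S/NP
    [7,8] "today" : PP\S

S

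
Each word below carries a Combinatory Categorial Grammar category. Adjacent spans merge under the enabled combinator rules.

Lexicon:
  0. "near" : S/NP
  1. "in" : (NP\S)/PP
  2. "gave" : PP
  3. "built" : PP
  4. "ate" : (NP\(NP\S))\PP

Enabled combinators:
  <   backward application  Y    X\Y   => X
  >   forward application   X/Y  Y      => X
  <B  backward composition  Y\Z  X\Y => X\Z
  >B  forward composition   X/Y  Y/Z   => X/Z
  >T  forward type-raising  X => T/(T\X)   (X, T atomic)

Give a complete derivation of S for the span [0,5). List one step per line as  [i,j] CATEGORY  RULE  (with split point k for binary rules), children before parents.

[0,5] S   >
  [0,1] "near" : S/NP
  [1,5] NP   <
    [1,3] NP\S   >
      [1,2] "in" : (NP\S)/PP
      [2,3] "gave" : PP
    [3,5] NP\(NP\S)   <
      [3,4] "built" : PP
      [4,5] "ate" : (NP\(NP\S))\PP

[0,1] S/NP  lex  "near"
[1,2] (NP\S)/PP  lex  "in"
[2,3] PP  lex  "gave"
[1,3] NP\S  >  k=2
[3,4] PP  lex  "built"
[4,5] (NP\(NP\S))\PP  lex  "ate"
[3,5] NP\(NP\S)  <  k=4
[1,5] NP  <  k=3
[0,5] S  >  k=1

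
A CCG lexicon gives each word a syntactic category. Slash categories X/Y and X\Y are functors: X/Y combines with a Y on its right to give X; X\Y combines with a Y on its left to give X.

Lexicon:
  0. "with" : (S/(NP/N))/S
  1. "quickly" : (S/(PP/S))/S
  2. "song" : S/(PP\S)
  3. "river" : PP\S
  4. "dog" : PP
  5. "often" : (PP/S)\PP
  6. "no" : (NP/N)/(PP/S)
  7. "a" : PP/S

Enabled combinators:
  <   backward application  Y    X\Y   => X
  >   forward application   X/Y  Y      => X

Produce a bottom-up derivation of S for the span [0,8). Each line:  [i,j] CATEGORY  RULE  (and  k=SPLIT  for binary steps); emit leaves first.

[0,8] S   >
  [0,6] S/(NP/N)   >
    [0,1] "with" : (S/(NP/N))/S
    [1,6] S   >
      [1,4] S/(PP/S)   >
        [1,2] "quickly" : (S/(PP/S))/S
        [2,4] S   >
          [2,3] "song" : S/(PP\S)
          [3,4] "river" : PP\S
      [4,6] PP/S   <
        [4,5] "dog" : PP
        [5,6] "often" : (PP/S)\PP
  [6,8] NP/N   >
    [6,7] "no" : (NP/N)/(PP/S)
    [7,8] "a" : PP/S

[0,1] (S/(NP/N))/S  lex  "with"
[1,2] (S/(PP/S))/S  lex  "quickly"
[2,3] S/(PP\S)  lex  "song"
[3,4] PP\S  lex  "river"
[2,4] S  >  k=3
[1,4] S/(PP/S)  >  k=2
[4,5] PP  lex  "dog"
[5,6] (PP/S)\PP  lex  "often"
[4,6] PP/S  <  k=5
[1,6] S  >  k=4
[0,6] S/(NP/N)  >  k=1
[6,7] (NP/N)/(PP/S)  lex  "no"
[7,8] PP/S  lex  "a"
[6,8] NP/N  >  k=7
[0,8] S  >  k=6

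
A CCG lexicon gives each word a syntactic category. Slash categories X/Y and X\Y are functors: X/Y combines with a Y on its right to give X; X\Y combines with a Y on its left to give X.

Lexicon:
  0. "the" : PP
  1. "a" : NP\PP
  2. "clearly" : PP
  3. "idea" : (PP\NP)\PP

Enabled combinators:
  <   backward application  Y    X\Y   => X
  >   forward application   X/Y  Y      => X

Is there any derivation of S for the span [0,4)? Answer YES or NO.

PP NP\PP PP (PP\NP)\PP
CKY chart[0,4] = {PP}; S ∉ chart

NO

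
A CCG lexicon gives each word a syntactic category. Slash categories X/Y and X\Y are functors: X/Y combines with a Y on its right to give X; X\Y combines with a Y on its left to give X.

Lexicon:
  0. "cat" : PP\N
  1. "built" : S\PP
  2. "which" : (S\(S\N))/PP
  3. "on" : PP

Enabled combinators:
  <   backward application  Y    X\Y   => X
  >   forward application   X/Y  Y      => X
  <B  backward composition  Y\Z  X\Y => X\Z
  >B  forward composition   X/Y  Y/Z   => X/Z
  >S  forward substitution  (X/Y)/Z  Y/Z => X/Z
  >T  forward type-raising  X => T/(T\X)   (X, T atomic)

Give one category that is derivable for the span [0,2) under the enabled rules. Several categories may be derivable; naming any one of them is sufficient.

S\N

[0,4] S   <
  [0,2] S\N   <B
    [0,1] "cat" : PP\N
    [1,2] "built" : S\PP
  [2,4] S\(S\N)   >
    [2,3] "which" : (S\(S\N))/PP
    [3,4] "on" : PP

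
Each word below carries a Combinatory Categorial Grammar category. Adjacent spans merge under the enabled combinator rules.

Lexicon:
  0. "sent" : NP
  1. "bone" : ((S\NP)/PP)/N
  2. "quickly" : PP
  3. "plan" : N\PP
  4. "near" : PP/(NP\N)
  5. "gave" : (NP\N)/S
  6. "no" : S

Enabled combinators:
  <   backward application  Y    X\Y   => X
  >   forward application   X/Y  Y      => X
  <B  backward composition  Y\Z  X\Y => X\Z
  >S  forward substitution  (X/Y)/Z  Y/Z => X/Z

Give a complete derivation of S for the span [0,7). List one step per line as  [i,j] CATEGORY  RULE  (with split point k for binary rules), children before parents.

[0,7] S   <
  [0,1] "sent" : NP
  [1,7] S\NP   >
    [1,4] (S\NP)/PP   >
      [1,2] "bone" : ((S\NP)/PP)/N
      [2,4] N   <
        [2,3] "quickly" : PP
        [3,4] "plan" : N\PP
    [4,7] PP   >
      [4,5] "near" : PP/(NP\N)
      [5,7] NP\N   >
        [5,6] "gave" : (NP\N)/S
        [6,7] "no" : S

[0,1] NP  lex  "sent"
[1,2] ((S\NP)/PP)/N  lex  "bone"
[2,3] PP  lex  "quickly"
[3,4] N\PP  lex  "plan"
[2,4] N  <  k=3
[1,4] (S\NP)/PP  >  k=2
[4,5] PP/(NP\N)  lex  "near"
[5,6] (NP\N)/S  lex  "gave"
[6,7] S  lex  "no"
[5,7] NP\N  >  k=6
[4,7] PP  >  k=5
[1,7] S\NP  >  k=4
[0,7] S  <  k=1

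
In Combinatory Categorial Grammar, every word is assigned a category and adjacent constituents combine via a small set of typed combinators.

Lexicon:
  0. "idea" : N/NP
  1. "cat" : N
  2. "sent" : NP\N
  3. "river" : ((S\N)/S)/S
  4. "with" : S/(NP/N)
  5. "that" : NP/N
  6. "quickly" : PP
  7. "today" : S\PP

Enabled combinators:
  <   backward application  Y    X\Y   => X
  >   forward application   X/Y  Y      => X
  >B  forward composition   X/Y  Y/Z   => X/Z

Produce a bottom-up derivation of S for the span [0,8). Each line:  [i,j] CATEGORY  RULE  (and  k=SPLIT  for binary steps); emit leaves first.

[0,8] S   <
  [0,3] N   >
    [0,1] "idea" : N/NP
    [1,3] NP   <
      [1,2] "cat" : N
      [2,3] "sent" : NP\N
  [3,8] S\N   >
    [3,6] (S\N)/S   >
      [3,4] "river" : ((S\N)/S)/S
      [4,6] S   >
        [4,5] "with" : S/(NP/N)
        [5,6] "that" : NP/N
    [6,8] S   <
      [6,7] "quickly" : PP
      [7,8] "today" : S\PP

[0,1] N/NP  lex  "idea"
[1,2] N  lex  "cat"
[2,3] NP\N  lex  "sent"
[1,3] NP  <  k=2
[0,3] N  >  k=1
[3,4] ((S\N)/S)/S  lex  "river"
[4,5] S/(NP/N)  lex  "with"
[5,6] NP/N  lex  "that"
[4,6] S  >  k=5
[3,6] (S\N)/S  >  k=4
[6,7] PP  lex  "quickly"
[7,8] S\PP  lex  "today"
[6,8] S  <  k=7
[3,8] S\N  >  k=6
[0,8] S  <  k=3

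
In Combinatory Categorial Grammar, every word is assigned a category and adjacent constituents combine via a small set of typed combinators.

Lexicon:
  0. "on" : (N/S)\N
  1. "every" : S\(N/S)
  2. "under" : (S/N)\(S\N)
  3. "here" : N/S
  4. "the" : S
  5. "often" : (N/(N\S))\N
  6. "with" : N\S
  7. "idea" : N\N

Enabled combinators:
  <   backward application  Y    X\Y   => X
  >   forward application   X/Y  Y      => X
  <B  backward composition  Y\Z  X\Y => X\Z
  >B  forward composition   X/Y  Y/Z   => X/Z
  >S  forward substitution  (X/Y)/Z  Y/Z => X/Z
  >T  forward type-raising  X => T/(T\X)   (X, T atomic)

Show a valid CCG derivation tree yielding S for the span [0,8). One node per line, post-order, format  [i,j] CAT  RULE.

[0,8] S   >
  [0,3] S/N   <
    [0,2] S\N   <B
      [0,1] "on" : (N/S)\N
      [1,2] "every" : S\(N/S)
    [2,3] "under" : (S/N)\(S\N)
  [3,8] N   >
    [3,6] N/(N\S)   <
      [3,5] N   >
        [3,4] "here" : N/S
        [4,5] "the" : S
      [5,6] "often" : (N/(N\S))\N
    [6,8] N\S   <B
      [6,7] "with" : N\S
      [7,8] "idea" : N\N

[0,1] (N/S)\N  lex  "on"
[1,2] S\(N/S)  lex  "every"
[0,2] S\N  <B  k=1
[2,3] (S/N)\(S\N)  lex  "under"
[0,3] S/N  <  k=2
[3,4] N/S  lex  "here"
[4,5] S  lex  "the"
[3,5] N  >  k=4
[5,6] (N/(N\S))\N  lex  "often"
[3,6] N/(N\S)  <  k=5
[6,7] N\S  lex  "with"
[7,8] N\N  lex  "idea"
[6,8] N\S  <B  k=7
[3,8] N  >  k=6
[0,8] S  >  k=3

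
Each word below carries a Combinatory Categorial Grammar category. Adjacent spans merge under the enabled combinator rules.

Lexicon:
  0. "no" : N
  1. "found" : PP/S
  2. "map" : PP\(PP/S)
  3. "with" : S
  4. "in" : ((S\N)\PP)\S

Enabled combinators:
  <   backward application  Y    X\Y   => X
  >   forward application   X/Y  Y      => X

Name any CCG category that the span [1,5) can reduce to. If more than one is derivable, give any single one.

[0,5] S   <
  [0,1] "no" : N
  [1,5] S\N   <
    [1,3] PP   <
      [1,2] "found" : PP/S
      [2,3] "map" : PP\(PP/S)
    [3,5] (S\N)\PP   <
      [3,4] "with" : S
      [4,5] "in" : ((S\N)\PP)\S

S\N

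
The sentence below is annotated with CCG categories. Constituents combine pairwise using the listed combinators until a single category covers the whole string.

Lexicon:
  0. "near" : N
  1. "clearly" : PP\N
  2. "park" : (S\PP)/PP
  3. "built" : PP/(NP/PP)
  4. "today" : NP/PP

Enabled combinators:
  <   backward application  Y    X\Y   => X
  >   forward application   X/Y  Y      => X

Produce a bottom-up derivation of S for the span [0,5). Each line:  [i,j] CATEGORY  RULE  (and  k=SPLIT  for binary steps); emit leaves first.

[0,5] S   <
  [0,2] PP   <
    [0,1] "near" : N
    [1,2] "clearly" : PP\N
  [2,5] S\PP   >
    [2,3] "park" : (S\PP)/PP
    [3,5] PP   >
      [3,4] "built" : PP/(NP/PP)
      [4,5] "today" : NP/PP

[0,1] N  lex  "near"
[1,2] PP\N  lex  "clearly"
[0,2] PP  <  k=1
[2,3] (S\PP)/PP  lex  "park"
[3,4] PP/(NP/PP)  lex  "built"
[4,5] NP/PP  lex  "today"
[3,5] PP  >  k=4
[2,5] S\PP  >  k=3
[0,5] S  <  k=2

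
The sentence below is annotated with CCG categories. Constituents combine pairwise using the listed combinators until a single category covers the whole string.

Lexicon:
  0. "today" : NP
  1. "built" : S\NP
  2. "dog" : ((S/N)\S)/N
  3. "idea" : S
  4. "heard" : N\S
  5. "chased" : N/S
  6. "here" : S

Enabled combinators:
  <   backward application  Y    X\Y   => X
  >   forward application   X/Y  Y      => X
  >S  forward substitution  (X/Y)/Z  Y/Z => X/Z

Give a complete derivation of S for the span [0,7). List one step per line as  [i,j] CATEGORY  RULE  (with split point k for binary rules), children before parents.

[0,1] NP  lex  "today"
[1,2] S\NP  lex  "built"
[0,2] S  <  k=1
[2,3] ((S/N)\S)/N  lex  "dog"
[3,4] S  lex  "idea"
[4,5] N\S  lex  "heard"
[3,5] N  <  k=4
[2,5] (S/N)\S  >  k=3
[0,5] S/N  <  k=2
[5,6] N/S  lex  "chased"
[6,7] S  lex  "here"
[5,7] N  >  k=6
[0,7] S  >  k=5

[0,7] S   >
  [0,5] S/N   <
    [0,2] S   <
      [0,1] "today" : NP
      [1,2] "built" : S\NP
    [2,5] (S/N)\S   >
      [2,3] "dog" : ((S/N)\S)/N
      [3,5] N   <
        [3,4] "idea" : S
        [4,5] "heard" : N\S
  [5,7] N   >
    [5,6] "chased" : N/S
    [6,7] "here" : S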